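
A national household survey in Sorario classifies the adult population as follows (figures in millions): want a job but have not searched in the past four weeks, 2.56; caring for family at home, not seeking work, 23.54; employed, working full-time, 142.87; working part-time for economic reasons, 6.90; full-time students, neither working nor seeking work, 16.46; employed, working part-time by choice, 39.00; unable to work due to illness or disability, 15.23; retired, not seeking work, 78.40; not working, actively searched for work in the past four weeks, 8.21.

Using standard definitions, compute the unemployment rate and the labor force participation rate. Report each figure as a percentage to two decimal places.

Unemployment rate ≈ 4.17%; labor force participation rate ≈ 59.12%.

Employed = 142.87 + 6.90 + 39.00 = 188.77 million (anyone who worked, including part-time for economic reasons, counts as employed).
Unemployed = 8.21 million.
Labor force = 188.77 + 8.21 = 196.98 million.
Not in labor force = 2.56 + 23.54 + 16.46 + 15.23 + 78.40 = 136.19 million (those not working and not actively searching are outside the labor force — including those who want a job but have given up searching).
Civilian working-age population = 196.98 + 136.19 = 333.17 million.
Unemployment rate = 8.21 / 196.98 = 4.17%.
Labor force participation rate = 196.98 / 333.17 = 59.12%.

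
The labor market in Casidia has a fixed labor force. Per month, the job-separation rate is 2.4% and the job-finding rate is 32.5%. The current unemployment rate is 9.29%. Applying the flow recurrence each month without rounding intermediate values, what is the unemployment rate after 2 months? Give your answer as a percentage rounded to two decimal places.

With a fixed labor force, u_{t+1} = u_t + s·(1−u_t) − f·u_t = u_t·(1−s−f) + s.
Here 1−s−f = 0.651 and s = 0.024.
u_1 = 0.092900 × 0.651 + 0.024 = 0.084478.
u_2 = 0.084478 × 0.651 + 0.024 = 0.078995.

Unemployment rate after two months ≈ 7.90%.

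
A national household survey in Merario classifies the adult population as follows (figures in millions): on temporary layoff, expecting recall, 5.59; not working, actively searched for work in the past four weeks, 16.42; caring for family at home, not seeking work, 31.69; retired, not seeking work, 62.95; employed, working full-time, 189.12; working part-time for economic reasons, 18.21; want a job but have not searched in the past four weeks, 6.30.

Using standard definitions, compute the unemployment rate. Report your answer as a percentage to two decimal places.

Employed = 189.12 + 18.21 = 207.33 million (anyone who worked, including part-time for economic reasons, counts as employed).
Unemployed = 5.59 + 16.42 = 22.01 million (jobless and actively searching, or on temporary layoff).
Labor force = 207.33 + 22.01 = 229.34 million.
Unemployment rate = 22.01 / 229.34 = 9.60%.

Unemployment rate ≈ 9.60%.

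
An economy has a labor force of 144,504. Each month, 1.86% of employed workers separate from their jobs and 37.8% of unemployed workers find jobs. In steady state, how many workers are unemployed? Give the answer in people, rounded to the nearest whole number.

Steady-state unemployment rate u* = s/(s+f) = 1.86/(1.86+37.8) = 0.046899.
Unemployed = u* × labor force = 0.046899 × 144,504 ≈ 6,777.

About 6,777 are unemployed in steady state.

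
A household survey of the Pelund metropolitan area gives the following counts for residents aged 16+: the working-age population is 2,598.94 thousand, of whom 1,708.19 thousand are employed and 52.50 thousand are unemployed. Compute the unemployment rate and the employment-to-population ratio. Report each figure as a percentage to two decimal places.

Unemployment rate ≈ 2.98%; employment-population ratio ≈ 65.73%.

Labor force = employed + unemployed = 1,708.19 + 52.50 = 1,760.69 thousand.
Unemployment rate = 52.50 / 1,760.69 = 2.98%.
Employment-population ratio = 1,708.19 / 2,598.94 = 65.73%.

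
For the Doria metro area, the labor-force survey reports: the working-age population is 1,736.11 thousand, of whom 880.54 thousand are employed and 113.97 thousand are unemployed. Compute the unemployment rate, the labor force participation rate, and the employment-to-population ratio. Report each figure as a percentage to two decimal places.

Unemployment rate ≈ 11.46%; labor force participation rate ≈ 57.28%; employment-population ratio ≈ 50.72%.

Labor force = employed + unemployed = 880.54 + 113.97 = 994.51 thousand.
Unemployment rate = 113.97 / 994.51 = 11.46%.
Labor force participation rate = 994.51 / 1,736.11 = 57.28%.
Employment-population ratio = 880.54 / 1,736.11 = 50.72%.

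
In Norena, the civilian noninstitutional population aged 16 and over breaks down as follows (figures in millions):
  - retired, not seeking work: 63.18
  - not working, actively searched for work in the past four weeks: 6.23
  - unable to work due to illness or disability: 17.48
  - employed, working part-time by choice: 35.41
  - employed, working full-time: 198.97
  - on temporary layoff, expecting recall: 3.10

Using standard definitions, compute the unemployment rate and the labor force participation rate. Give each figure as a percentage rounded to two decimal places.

Employed = 35.41 + 198.97 = 234.38 million.
Unemployed = 6.23 + 3.10 = 9.33 million (jobless and actively searching, or on temporary layoff).
Labor force = 234.38 + 9.33 = 243.71 million.
Not in labor force = 63.18 + 17.48 = 80.66 million (those not working and not actively searching are outside the labor force).
Civilian working-age population = 243.71 + 80.66 = 324.37 million.
Unemployment rate = 9.33 / 243.71 = 3.83%.
Labor force participation rate = 243.71 / 324.37 = 75.13%.

Unemployment rate ≈ 3.83%; labor force participation rate ≈ 75.13%.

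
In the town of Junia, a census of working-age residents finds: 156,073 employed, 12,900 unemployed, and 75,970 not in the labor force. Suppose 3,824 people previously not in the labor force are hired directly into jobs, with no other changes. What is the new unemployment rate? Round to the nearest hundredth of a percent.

Initially, labor force = 156,073 + 12,900 = 168,973, so u = 12,900/168,973 = 7.63%.
After the change, employed and labor force both rise by 3,824; unemployed unchanged → E = 159,897, U = 12,900, labor force = 172,797.
New unemployment rate = 12,900 / 172,797 = 7.47%.

New unemployment rate ≈ 7.47%.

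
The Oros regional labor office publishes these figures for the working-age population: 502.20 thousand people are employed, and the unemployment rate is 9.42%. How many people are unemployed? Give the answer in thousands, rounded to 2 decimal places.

Let U be the number unemployed. The labor force is E + U, and U/(E+U) = 0.0942.
So U = 0.0942 × 502.20 / (1 − 0.0942) = 47.3072 / 0.9058 ≈ 52.23 thousand.

About 52.23 thousand are unemployed.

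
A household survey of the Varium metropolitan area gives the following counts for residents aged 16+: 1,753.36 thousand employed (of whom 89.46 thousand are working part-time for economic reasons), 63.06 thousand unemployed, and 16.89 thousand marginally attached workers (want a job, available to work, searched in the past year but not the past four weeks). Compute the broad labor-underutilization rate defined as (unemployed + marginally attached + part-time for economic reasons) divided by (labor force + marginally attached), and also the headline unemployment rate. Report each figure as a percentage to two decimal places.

Broad underutilization rate ≈ 9.24%; headline unemployment rate ≈ 3.47%.

Labor force = 1,753.36 + 63.06 = 1,816.42 thousand.
Numerator = 63.06 + 16.89 + 89.46 = 169.41 thousand.
Denominator = 1,816.42 + 16.89 = 1,833.31 thousand.
Broad rate = 169.41 / 1,833.31 = 9.24%.
Headline unemployment rate = 63.06 / 1,816.42 = 3.47%.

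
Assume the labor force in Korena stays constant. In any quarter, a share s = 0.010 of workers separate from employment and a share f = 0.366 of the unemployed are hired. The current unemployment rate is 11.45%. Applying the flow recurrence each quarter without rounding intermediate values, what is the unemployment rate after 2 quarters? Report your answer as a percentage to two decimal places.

Unemployment rate after two quarters ≈ 6.08%.

With a fixed labor force, u_{t+1} = u_t + s·(1−u_t) − f·u_t = u_t·(1−s−f) + s.
Here 1−s−f = 0.624 and s = 0.010.
u_1 = 0.114500 × 0.624 + 0.010 = 0.081448.
u_2 = 0.081448 × 0.624 + 0.010 = 0.060824.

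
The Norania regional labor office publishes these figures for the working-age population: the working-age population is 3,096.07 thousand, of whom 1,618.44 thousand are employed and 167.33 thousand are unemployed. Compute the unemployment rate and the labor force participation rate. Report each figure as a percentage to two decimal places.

Labor force = employed + unemployed = 1,618.44 + 167.33 = 1,785.77 thousand.
Unemployment rate = 167.33 / 1,785.77 = 9.37%.
Labor force participation rate = 1,785.77 / 3,096.07 = 57.68%.

Unemployment rate ≈ 9.37%; labor force participation rate ≈ 57.68%.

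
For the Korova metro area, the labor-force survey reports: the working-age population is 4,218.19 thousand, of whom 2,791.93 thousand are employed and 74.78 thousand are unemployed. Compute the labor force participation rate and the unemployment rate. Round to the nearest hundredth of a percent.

Labor force participation rate ≈ 67.96%; unemployment rate ≈ 2.61%.

Labor force = employed + unemployed = 2,791.93 + 74.78 = 2,866.71 thousand.
Unemployment rate = 74.78 / 2,866.71 = 2.61%.
Labor force participation rate = 2,866.71 / 4,218.19 = 67.96%.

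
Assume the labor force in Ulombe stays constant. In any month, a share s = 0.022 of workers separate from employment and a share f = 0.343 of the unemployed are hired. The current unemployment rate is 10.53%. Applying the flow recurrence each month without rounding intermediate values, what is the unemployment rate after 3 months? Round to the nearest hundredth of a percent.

Unemployment rate after three months ≈ 7.18%.

With a fixed labor force, u_{t+1} = u_t + s·(1−u_t) − f·u_t = u_t·(1−s−f) + s.
Here 1−s−f = 0.635 and s = 0.022.
u_1 = 0.105300 × 0.635 + 0.022 = 0.088866.
u_2 = 0.088866 × 0.635 + 0.022 = 0.078430.
u_3 = 0.078430 × 0.635 + 0.022 = 0.071803.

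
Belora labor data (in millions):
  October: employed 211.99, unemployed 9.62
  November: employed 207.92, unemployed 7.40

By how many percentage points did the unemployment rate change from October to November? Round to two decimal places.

The unemployment rate changed by −0.90 percentage points.

October: labor force = 211.99 + 9.62 = 221.61; u = 9.62/221.61 = 4.34%.
November: labor force = 207.92 + 7.40 = 215.32; u = 7.40/215.32 = 3.44%.
Change = 3.44% − 4.34% = −0.90 pp.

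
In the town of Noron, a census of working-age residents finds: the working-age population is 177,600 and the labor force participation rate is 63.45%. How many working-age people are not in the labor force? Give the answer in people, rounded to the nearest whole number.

About 64,913 are not in the labor force.

Share not in the labor force = 1 − 0.6345 = 0.3655.
Not in labor force = 0.3655 × 177,600 ≈ 64,913.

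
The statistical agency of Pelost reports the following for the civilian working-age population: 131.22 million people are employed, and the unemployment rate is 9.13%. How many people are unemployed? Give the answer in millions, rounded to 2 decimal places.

About 13.18 million are unemployed.

Let U be the number unemployed. The labor force is E + U, and U/(E+U) = 0.0913.
So U = 0.0913 × 131.22 / (1 − 0.0913) = 11.9804 / 0.9087 ≈ 13.18 million.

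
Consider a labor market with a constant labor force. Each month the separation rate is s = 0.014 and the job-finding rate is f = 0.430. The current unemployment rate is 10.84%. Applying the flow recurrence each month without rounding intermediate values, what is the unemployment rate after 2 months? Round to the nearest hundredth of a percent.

Unemployment rate after two months ≈ 5.53%.

With a fixed labor force, u_{t+1} = u_t + s·(1−u_t) − f·u_t = u_t·(1−s−f) + s.
Here 1−s−f = 0.556 and s = 0.014.
u_1 = 0.108400 × 0.556 + 0.014 = 0.074270.
u_2 = 0.074270 × 0.556 + 0.014 = 0.055294.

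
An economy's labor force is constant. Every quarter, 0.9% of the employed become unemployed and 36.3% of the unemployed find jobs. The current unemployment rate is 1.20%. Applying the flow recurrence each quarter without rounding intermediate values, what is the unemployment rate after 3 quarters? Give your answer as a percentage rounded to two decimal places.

With a fixed labor force, u_{t+1} = u_t + s·(1−u_t) − f·u_t = u_t·(1−s−f) + s.
Here 1−s−f = 0.628 and s = 0.009.
u_1 = 0.012000 × 0.628 + 0.009 = 0.016536.
u_2 = 0.016536 × 0.628 + 0.009 = 0.019385.
u_3 = 0.019385 × 0.628 + 0.009 = 0.021174.

Unemployment rate after three quarters ≈ 2.12%.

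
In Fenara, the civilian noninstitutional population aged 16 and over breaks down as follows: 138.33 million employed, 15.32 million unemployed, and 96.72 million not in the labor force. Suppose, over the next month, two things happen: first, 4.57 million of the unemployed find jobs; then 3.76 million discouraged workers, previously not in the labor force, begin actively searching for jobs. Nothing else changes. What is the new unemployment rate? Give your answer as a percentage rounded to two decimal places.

New unemployment rate ≈ 9.22%.

Initially, labor force = 138.33 + 15.32 = 153.65 million, so u = 15.32/153.65 = 9.97%.
After the first change, unemployed falls and employed rises by 4.57; labor force unchanged → E = 142.90, U = 10.75, labor force = 153.65 million.
After the second change, unemployed and labor force both rise by 3.76 → E = 142.90, U = 14.51, labor force = 157.41 million.
New unemployment rate = 14.51 / 157.41 = 9.22%.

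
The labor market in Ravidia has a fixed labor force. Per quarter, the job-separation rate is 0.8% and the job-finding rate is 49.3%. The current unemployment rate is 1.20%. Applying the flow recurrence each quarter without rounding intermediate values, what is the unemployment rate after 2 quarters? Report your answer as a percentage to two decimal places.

Unemployment rate after two quarters ≈ 1.50%.

With a fixed labor force, u_{t+1} = u_t + s·(1−u_t) − f·u_t = u_t·(1−s−f) + s.
Here 1−s−f = 0.499 and s = 0.008.
u_1 = 0.012000 × 0.499 + 0.008 = 0.013988.
u_2 = 0.013988 × 0.499 + 0.008 = 0.014980.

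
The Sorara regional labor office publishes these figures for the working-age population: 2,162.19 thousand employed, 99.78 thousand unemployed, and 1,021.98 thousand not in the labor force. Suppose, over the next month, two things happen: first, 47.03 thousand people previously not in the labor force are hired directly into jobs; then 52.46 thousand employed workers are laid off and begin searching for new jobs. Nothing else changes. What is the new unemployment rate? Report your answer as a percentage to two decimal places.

New unemployment rate ≈ 6.59%.

Initially, labor force = 2,162.19 + 99.78 = 2,261.97 thousand, so u = 99.78/2,261.97 = 4.41%.
After the first change, employed and labor force both rise by 47.03; unemployed unchanged → E = 2,209.22, U = 99.78, labor force = 2,309.00 thousand.
After the second change, employed falls and unemployed rises by 52.46; labor force unchanged → E = 2,156.76, U = 152.24, labor force = 2,309.00 thousand.
New unemployment rate = 152.24 / 2,309.00 = 6.59%.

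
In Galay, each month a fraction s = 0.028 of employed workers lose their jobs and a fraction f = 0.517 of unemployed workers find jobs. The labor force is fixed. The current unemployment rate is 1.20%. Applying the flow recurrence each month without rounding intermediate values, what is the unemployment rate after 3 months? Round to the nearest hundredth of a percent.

Unemployment rate after three months ≈ 4.77%.

With a fixed labor force, u_{t+1} = u_t + s·(1−u_t) − f·u_t = u_t·(1−s−f) + s.
Here 1−s−f = 0.455 and s = 0.028.
u_1 = 0.012000 × 0.455 + 0.028 = 0.033460.
u_2 = 0.033460 × 0.455 + 0.028 = 0.043224.
u_3 = 0.043224 × 0.455 + 0.028 = 0.047667.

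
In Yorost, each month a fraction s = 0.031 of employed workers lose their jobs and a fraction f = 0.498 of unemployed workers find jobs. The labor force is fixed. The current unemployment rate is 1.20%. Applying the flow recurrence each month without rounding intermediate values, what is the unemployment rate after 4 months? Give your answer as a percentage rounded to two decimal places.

With a fixed labor force, u_{t+1} = u_t + s·(1−u_t) − f·u_t = u_t·(1−s−f) + s.
Here 1−s−f = 0.471 and s = 0.031.
u_1 = 0.012000 × 0.471 + 0.031 = 0.036652.
u_2 = 0.036652 × 0.471 + 0.031 = 0.048263.
u_3 = 0.048263 × 0.471 + 0.031 = 0.053732.
u_4 = 0.053732 × 0.471 + 0.031 = 0.056308.

Unemployment rate after four months ≈ 5.63%.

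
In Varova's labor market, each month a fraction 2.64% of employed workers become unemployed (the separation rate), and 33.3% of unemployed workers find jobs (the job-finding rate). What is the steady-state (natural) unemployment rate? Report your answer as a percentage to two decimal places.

At steady state the flows balance: s·E = f·U, so U/(E+U) = s/(s+f).
u* = 2.64 / (2.64 + 33.3) = 2.64 / 35.94 = 7.35%.

Steady-state unemployment rate ≈ 7.35%.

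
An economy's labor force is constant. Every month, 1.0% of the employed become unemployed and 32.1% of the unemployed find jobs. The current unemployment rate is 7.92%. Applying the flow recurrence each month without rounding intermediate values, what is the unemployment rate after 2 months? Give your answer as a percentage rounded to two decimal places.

Unemployment rate after two months ≈ 5.21%.

With a fixed labor force, u_{t+1} = u_t + s·(1−u_t) − f·u_t = u_t·(1−s−f) + s.
Here 1−s−f = 0.669 and s = 0.010.
u_1 = 0.079200 × 0.669 + 0.010 = 0.062985.
u_2 = 0.062985 × 0.669 + 0.010 = 0.052137.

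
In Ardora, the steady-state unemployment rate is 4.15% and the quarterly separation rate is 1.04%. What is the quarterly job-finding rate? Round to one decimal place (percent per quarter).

Job-finding rate ≈ 24.0% per quarter.

From u* = s/(s+f): f = s·(1−u)/u.
f = 1.04 × (1 − 0.0415) / 0.0415 = 0.9968 / 0.0415 ≈ 24.0% per quarter.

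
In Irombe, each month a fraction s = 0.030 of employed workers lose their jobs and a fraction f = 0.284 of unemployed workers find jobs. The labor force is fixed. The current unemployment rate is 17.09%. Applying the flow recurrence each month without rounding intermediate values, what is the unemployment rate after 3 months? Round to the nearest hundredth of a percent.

Unemployment rate after three months ≈ 11.99%.

With a fixed labor force, u_{t+1} = u_t + s·(1−u_t) − f·u_t = u_t·(1−s−f) + s.
Here 1−s−f = 0.686 and s = 0.030.
u_1 = 0.170900 × 0.686 + 0.030 = 0.147237.
u_2 = 0.147237 × 0.686 + 0.030 = 0.131005.
u_3 = 0.131005 × 0.686 + 0.030 = 0.119869.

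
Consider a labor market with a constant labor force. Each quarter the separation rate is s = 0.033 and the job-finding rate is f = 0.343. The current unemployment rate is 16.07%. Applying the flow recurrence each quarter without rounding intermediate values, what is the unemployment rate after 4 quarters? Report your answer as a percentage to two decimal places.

Unemployment rate after four quarters ≈ 9.88%.

With a fixed labor force, u_{t+1} = u_t + s·(1−u_t) − f·u_t = u_t·(1−s−f) + s.
Here 1−s−f = 0.624 and s = 0.033.
u_1 = 0.160700 × 0.624 + 0.033 = 0.133277.
u_2 = 0.133277 × 0.624 + 0.033 = 0.116165.
u_3 = 0.116165 × 0.624 + 0.033 = 0.105487.
u_4 = 0.105487 × 0.624 + 0.033 = 0.098824.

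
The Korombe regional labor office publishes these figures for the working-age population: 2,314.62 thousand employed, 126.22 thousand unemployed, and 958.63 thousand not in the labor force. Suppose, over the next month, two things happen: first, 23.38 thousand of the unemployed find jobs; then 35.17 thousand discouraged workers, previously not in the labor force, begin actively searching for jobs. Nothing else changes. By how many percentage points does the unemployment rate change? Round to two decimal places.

The unemployment rate changes by +0.40 percentage points.

Initially, labor force = 2,314.62 + 126.22 = 2,440.84 thousand, so u = 126.22/2,440.84 = 5.17%.
After the first change, unemployed falls and employed rises by 23.38; labor force unchanged → E = 2,338.00, U = 102.84, labor force = 2,440.84 thousand.
After the second change, unemployed and labor force both rise by 35.17 → E = 2,338.00, U = 138.01, labor force = 2,476.01 thousand.
New unemployment rate = 138.01 / 2,476.01 = 5.57%.
Change = 5.57% − 5.17% = +0.40 percentage points.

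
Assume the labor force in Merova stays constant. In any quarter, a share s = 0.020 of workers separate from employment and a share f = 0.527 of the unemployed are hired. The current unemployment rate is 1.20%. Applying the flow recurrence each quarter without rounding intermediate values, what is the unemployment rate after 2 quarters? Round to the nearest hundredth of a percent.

With a fixed labor force, u_{t+1} = u_t + s·(1−u_t) − f·u_t = u_t·(1−s−f) + s.
Here 1−s−f = 0.453 and s = 0.020.
u_1 = 0.012000 × 0.453 + 0.020 = 0.025436.
u_2 = 0.025436 × 0.453 + 0.020 = 0.031523.

Unemployment rate after two quarters ≈ 3.15%.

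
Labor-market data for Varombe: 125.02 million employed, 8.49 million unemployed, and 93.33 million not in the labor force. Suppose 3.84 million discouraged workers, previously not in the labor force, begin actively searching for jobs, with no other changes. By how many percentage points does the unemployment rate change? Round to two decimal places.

Initially, labor force = 125.02 + 8.49 = 133.51 million, so u = 8.49/133.51 = 6.36%.
After the change, unemployed and labor force both rise by 3.84 → E = 125.02, U = 12.33, labor force = 137.35 million.
New unemployment rate = 12.33 / 137.35 = 8.98%.
Change = 8.98% − 6.36% = +2.62 percentage points.

The unemployment rate changes by +2.62 percentage points.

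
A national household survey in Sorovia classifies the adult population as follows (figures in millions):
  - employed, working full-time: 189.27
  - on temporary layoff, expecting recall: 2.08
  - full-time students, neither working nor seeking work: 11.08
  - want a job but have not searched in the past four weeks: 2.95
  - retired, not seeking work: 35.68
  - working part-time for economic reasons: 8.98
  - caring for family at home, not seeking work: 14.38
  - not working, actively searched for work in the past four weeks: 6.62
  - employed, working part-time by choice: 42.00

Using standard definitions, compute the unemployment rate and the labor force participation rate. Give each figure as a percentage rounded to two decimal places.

Unemployment rate ≈ 3.49%; labor force participation rate ≈ 79.53%.

Employed = 189.27 + 8.98 + 42.00 = 240.25 million (anyone who worked, including part-time for economic reasons, counts as employed).
Unemployed = 2.08 + 6.62 = 8.70 million (jobless and actively searching, or on temporary layoff).
Labor force = 240.25 + 8.70 = 248.95 million.
Not in labor force = 11.08 + 2.95 + 35.68 + 14.38 = 64.09 million (those not working and not actively searching are outside the labor force — including those who want a job but have given up searching).
Civilian working-age population = 248.95 + 64.09 = 313.04 million.
Unemployment rate = 8.70 / 248.95 = 3.49%.
Labor force participation rate = 248.95 / 313.04 = 79.53%.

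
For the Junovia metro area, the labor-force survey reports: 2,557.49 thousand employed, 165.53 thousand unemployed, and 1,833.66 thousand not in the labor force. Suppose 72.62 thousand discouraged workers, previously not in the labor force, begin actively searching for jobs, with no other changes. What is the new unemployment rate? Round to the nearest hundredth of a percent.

New unemployment rate ≈ 8.52%.

Initially, labor force = 2,557.49 + 165.53 = 2,723.02 thousand, so u = 165.53/2,723.02 = 6.08%.
After the change, unemployed and labor force both rise by 72.62 → E = 2,557.49, U = 238.15, labor force = 2,795.64 thousand.
New unemployment rate = 238.15 / 2,795.64 = 8.52%.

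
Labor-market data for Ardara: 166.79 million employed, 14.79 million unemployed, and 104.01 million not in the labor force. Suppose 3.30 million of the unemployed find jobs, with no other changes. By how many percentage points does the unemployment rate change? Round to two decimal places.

Initially, labor force = 166.79 + 14.79 = 181.58 million, so u = 14.79/181.58 = 8.15%.
After the change, unemployed falls and employed rises by 3.30; labor force unchanged → E = 170.09, U = 11.49, labor force = 181.58 million.
New unemployment rate = 11.49 / 181.58 = 6.33%.
Change = 6.33% − 8.15% = −1.82 percentage points.

The unemployment rate changes by −1.82 percentage points.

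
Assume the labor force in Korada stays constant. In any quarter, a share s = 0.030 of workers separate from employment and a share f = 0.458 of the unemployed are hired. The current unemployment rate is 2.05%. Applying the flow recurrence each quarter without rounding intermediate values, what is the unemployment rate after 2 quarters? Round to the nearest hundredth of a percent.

With a fixed labor force, u_{t+1} = u_t + s·(1−u_t) − f·u_t = u_t·(1−s−f) + s.
Here 1−s−f = 0.512 and s = 0.030.
u_1 = 0.020500 × 0.512 + 0.030 = 0.040496.
u_2 = 0.040496 × 0.512 + 0.030 = 0.050734.

Unemployment rate after two quarters ≈ 5.07%.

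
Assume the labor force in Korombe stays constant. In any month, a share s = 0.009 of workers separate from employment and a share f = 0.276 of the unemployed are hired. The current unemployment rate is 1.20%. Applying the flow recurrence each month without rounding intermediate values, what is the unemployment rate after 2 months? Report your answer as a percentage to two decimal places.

With a fixed labor force, u_{t+1} = u_t + s·(1−u_t) − f·u_t = u_t·(1−s−f) + s.
Here 1−s−f = 0.715 and s = 0.009.
u_1 = 0.012000 × 0.715 + 0.009 = 0.017580.
u_2 = 0.017580 × 0.715 + 0.009 = 0.021570.

Unemployment rate after two months ≈ 2.16%.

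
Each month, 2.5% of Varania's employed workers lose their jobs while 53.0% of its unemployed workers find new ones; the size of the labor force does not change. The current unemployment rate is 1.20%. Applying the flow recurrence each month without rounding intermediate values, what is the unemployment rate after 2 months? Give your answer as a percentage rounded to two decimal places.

With a fixed labor force, u_{t+1} = u_t + s·(1−u_t) − f·u_t = u_t·(1−s−f) + s.
Here 1−s−f = 0.445 and s = 0.025.
u_1 = 0.012000 × 0.445 + 0.025 = 0.030340.
u_2 = 0.030340 × 0.445 + 0.025 = 0.038501.

Unemployment rate after two months ≈ 3.85%.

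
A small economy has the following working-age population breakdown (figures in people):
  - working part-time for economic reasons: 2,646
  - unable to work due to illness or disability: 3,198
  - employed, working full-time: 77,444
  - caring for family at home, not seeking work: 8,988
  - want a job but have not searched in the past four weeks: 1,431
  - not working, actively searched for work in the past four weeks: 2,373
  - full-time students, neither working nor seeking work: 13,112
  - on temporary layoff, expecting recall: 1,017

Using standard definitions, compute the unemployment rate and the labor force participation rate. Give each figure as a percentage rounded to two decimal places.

Employed = 2,646 + 77,444 = 80,090 (anyone who worked, including part-time for economic reasons, counts as employed).
Unemployed = 2,373 + 1,017 = 3,390 (jobless and actively searching, or on temporary layoff).
Labor force = 80,090 + 3,390 = 83,480.
Not in labor force = 3,198 + 8,988 + 1,431 + 13,112 = 26,729 (those not working and not actively searching are outside the labor force — including those who want a job but have given up searching).
Civilian working-age population = 83,480 + 26,729 = 110,209.
Unemployment rate = 3,390 / 83,480 = 4.06%.
Labor force participation rate = 83,480 / 110,209 = 75.75%.

Unemployment rate ≈ 4.06%; labor force participation rate ≈ 75.75%.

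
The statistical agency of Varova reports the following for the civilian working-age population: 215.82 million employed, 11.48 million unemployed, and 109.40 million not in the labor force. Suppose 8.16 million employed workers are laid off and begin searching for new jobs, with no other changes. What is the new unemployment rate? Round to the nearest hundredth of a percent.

Initially, labor force = 215.82 + 11.48 = 227.30 million, so u = 11.48/227.30 = 5.05%.
After the change, employed falls and unemployed rises by 8.16; labor force unchanged → E = 207.66, U = 19.64, labor force = 227.30 million.
New unemployment rate = 19.64 / 227.30 = 8.64%.

New unemployment rate ≈ 8.64%.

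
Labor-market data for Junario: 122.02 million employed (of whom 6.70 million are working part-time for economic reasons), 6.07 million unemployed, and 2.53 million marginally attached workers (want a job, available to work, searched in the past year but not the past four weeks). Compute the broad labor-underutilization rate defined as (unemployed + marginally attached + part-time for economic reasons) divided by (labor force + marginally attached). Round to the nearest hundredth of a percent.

Labor force = 122.02 + 6.07 = 128.09 million.
Numerator = 6.07 + 2.53 + 6.70 = 15.30 million.
Denominator = 128.09 + 2.53 = 130.62 million.
Broad rate = 15.30 / 130.62 = 11.71%.

Broad underutilization rate ≈ 11.71%.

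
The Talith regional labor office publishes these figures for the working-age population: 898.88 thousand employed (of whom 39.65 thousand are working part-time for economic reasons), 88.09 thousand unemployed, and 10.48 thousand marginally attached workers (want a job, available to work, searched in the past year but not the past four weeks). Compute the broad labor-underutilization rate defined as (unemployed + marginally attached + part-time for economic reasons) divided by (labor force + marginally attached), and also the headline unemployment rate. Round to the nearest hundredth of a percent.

Broad underutilization rate ≈ 13.86%; headline unemployment rate ≈ 8.93%.

Labor force = 898.88 + 88.09 = 986.97 thousand.
Numerator = 88.09 + 10.48 + 39.65 = 138.22 thousand.
Denominator = 986.97 + 10.48 = 997.45 thousand.
Broad rate = 138.22 / 997.45 = 13.86%.
Headline unemployment rate = 88.09 / 986.97 = 8.93%.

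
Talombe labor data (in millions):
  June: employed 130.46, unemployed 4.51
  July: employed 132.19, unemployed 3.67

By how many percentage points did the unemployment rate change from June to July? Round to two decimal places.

June: labor force = 130.46 + 4.51 = 134.97; u = 4.51/134.97 = 3.34%.
July: labor force = 132.19 + 3.67 = 135.86; u = 3.67/135.86 = 2.70%.
Change = 2.70% − 3.34% = −0.64 pp.

The unemployment rate changed by −0.64 percentage points.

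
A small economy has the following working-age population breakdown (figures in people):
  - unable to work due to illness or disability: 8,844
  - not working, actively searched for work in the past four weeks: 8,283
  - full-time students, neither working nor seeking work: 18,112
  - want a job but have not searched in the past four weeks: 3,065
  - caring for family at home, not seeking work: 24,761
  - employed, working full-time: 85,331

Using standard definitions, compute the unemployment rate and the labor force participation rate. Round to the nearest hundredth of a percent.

Unemployment rate ≈ 8.85%; labor force participation rate ≈ 63.08%.

Employed = 85,331.
Unemployed = 8,283.
Labor force = 85,331 + 8,283 = 93,614.
Not in labor force = 8,844 + 18,112 + 3,065 + 24,761 = 54,782 (those not working and not actively searching are outside the labor force — including those who want a job but have given up searching).
Civilian working-age population = 93,614 + 54,782 = 148,396.
Unemployment rate = 8,283 / 93,614 = 8.85%.
Labor force participation rate = 93,614 / 148,396 = 63.08%.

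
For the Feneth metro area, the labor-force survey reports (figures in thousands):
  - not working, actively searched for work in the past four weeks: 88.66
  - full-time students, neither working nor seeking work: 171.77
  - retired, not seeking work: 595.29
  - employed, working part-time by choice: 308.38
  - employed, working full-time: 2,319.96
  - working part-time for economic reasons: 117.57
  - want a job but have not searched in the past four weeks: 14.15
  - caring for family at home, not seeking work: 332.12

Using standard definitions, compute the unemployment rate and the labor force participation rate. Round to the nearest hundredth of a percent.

Unemployment rate ≈ 3.13%; labor force participation rate ≈ 71.80%.

Employed = 308.38 + 2,319.96 + 117.57 = 2,745.91 thousand (anyone who worked, including part-time for economic reasons, counts as employed).
Unemployed = 88.66 thousand.
Labor force = 2,745.91 + 88.66 = 2,834.57 thousand.
Not in labor force = 171.77 + 595.29 + 14.15 + 332.12 = 1,113.33 thousand (those not working and not actively searching are outside the labor force — including those who want a job but have given up searching).
Civilian working-age population = 2,834.57 + 1,113.33 = 3,947.90 thousand.
Unemployment rate = 88.66 / 2,834.57 = 3.13%.
Labor force participation rate = 2,834.57 / 3,947.90 = 71.80%.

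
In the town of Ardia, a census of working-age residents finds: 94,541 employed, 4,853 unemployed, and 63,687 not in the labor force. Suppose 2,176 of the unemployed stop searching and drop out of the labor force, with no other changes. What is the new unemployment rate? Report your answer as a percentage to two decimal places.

New unemployment rate ≈ 2.75%.

Initially, labor force = 94,541 + 4,853 = 99,394, so u = 4,853/99,394 = 4.88%.
After the change, unemployed and labor force both fall by 2,176 → E = 94,541, U = 2,677, labor force = 97,218.
New unemployment rate = 2,677 / 97,218 = 2.75%.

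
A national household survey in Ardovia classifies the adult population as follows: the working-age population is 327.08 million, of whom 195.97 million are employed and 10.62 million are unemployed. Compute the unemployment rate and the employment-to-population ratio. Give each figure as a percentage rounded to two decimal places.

Labor force = employed + unemployed = 195.97 + 10.62 = 206.59 million.
Unemployment rate = 10.62 / 206.59 = 5.14%.
Employment-population ratio = 195.97 / 327.08 = 59.92%.

Unemployment rate ≈ 5.14%; employment-population ratio ≈ 59.92%.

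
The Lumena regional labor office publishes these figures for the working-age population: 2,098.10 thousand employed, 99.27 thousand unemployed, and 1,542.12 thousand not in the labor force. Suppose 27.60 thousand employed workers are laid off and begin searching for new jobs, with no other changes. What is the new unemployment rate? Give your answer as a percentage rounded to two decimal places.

Initially, labor force = 2,098.10 + 99.27 = 2,197.37 thousand, so u = 99.27/2,197.37 = 4.52%.
After the change, employed falls and unemployed rises by 27.60; labor force unchanged → E = 2,070.50, U = 126.87, labor force = 2,197.37 thousand.
New unemployment rate = 126.87 / 2,197.37 = 5.77%.

New unemployment rate ≈ 5.77%.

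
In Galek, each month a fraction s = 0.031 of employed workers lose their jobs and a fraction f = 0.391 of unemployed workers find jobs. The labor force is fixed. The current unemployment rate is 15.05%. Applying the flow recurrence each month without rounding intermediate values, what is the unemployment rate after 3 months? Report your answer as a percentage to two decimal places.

Unemployment rate after three months ≈ 8.83%.

With a fixed labor force, u_{t+1} = u_t + s·(1−u_t) − f·u_t = u_t·(1−s−f) + s.
Here 1−s−f = 0.578 and s = 0.031.
u_1 = 0.150500 × 0.578 + 0.031 = 0.117989.
u_2 = 0.117989 × 0.578 + 0.031 = 0.099198.
u_3 = 0.099198 × 0.578 + 0.031 = 0.088336.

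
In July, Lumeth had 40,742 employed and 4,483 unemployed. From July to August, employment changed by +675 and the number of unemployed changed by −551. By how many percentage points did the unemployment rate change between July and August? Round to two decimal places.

The unemployment rate changed by −1.24 percentage points.

July: labor force = 40,742 + 4,483 = 45,225; u = 4,483/45,225 = 9.91%.
August: labor force = 41,417 + 3,932 = 45,349; u = 3,932/45,349 = 8.67%.
Change = 8.67% − 9.91% = −1.24 pp.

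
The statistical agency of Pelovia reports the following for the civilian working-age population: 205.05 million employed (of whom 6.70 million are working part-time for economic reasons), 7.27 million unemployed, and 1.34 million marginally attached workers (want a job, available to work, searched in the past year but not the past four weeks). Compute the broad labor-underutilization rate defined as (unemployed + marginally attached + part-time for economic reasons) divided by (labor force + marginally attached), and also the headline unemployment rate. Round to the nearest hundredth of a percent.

Broad underutilization rate ≈ 7.17%; headline unemployment rate ≈ 3.42%.

Labor force = 205.05 + 7.27 = 212.32 million.
Numerator = 7.27 + 1.34 + 6.70 = 15.31 million.
Denominator = 212.32 + 1.34 = 213.66 million.
Broad rate = 15.31 / 213.66 = 7.17%.
Headline unemployment rate = 7.27 / 212.32 = 3.42%.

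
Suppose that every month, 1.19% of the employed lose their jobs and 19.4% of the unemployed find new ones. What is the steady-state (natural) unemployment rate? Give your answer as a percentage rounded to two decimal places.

Steady-state unemployment rate ≈ 5.78%.

At steady state the flows balance: s·E = f·U, so U/(E+U) = s/(s+f).
u* = 1.19 / (1.19 + 19.4) = 1.19 / 20.59 = 5.78%.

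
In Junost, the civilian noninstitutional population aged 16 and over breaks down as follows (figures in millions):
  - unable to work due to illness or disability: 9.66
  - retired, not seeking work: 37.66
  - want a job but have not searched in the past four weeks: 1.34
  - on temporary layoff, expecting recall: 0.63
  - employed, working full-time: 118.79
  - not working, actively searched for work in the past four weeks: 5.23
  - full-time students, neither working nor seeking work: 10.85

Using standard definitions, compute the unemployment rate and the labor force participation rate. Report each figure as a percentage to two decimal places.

Employed = 118.79 million.
Unemployed = 0.63 + 5.23 = 5.86 million (jobless and actively searching, or on temporary layoff).
Labor force = 118.79 + 5.86 = 124.65 million.
Not in labor force = 9.66 + 37.66 + 1.34 + 10.85 = 59.51 million (those not working and not actively searching are outside the labor force — including those who want a job but have given up searching).
Civilian working-age population = 124.65 + 59.51 = 184.16 million.
Unemployment rate = 5.86 / 124.65 = 4.70%.
Labor force participation rate = 124.65 / 184.16 = 67.69%.

Unemployment rate ≈ 4.70%; labor force participation rate ≈ 67.69%.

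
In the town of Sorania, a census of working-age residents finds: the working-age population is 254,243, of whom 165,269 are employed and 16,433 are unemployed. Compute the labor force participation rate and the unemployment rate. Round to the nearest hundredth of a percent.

Labor force = employed + unemployed = 165,269 + 16,433 = 181,702.
Unemployment rate = 16,433 / 181,702 = 9.04%.
Labor force participation rate = 181,702 / 254,243 = 71.47%.

Labor force participation rate ≈ 71.47%; unemployment rate ≈ 9.04%.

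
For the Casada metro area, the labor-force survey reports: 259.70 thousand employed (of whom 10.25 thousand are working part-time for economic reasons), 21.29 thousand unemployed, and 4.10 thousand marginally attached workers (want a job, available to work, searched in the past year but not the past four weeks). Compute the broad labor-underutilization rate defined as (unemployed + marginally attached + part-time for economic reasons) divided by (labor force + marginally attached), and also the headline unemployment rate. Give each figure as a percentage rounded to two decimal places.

Labor force = 259.70 + 21.29 = 280.99 thousand.
Numerator = 21.29 + 4.10 + 10.25 = 35.64 thousand.
Denominator = 280.99 + 4.10 = 285.09 thousand.
Broad rate = 35.64 / 285.09 = 12.50%.
Headline unemployment rate = 21.29 / 280.99 = 7.58%.

Broad underutilization rate ≈ 12.50%; headline unemployment rate ≈ 7.58%.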